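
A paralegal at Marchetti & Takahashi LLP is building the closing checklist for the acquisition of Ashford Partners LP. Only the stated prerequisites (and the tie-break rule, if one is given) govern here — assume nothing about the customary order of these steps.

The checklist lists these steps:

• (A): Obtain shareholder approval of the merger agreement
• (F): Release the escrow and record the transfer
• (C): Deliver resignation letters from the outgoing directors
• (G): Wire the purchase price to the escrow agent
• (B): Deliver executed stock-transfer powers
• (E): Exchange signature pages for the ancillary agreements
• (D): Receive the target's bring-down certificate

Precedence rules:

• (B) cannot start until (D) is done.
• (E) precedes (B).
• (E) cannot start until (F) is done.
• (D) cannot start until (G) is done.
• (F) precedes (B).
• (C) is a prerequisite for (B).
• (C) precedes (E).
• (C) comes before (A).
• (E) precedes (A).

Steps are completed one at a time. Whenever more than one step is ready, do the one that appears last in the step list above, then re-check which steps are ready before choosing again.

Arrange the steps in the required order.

Nothing is required for (G), (C) and (F). (G) is listed later → (G) first.
(D) now also ready, so the ready set is {(D), (C), (F)}; (D) is listed later → (D).
Now (C) and (F) have their prerequisites met. (C) is listed later, so (C) next.
Next only (F) has its prerequisites met → (F).
(E) is the only step now ready → (E).
(B) and (A) are both available; (B) is listed later → (B).
(A) needed (E) and (C), now all done → (A).

(G), (D), (C), (F), (E), (B), (A)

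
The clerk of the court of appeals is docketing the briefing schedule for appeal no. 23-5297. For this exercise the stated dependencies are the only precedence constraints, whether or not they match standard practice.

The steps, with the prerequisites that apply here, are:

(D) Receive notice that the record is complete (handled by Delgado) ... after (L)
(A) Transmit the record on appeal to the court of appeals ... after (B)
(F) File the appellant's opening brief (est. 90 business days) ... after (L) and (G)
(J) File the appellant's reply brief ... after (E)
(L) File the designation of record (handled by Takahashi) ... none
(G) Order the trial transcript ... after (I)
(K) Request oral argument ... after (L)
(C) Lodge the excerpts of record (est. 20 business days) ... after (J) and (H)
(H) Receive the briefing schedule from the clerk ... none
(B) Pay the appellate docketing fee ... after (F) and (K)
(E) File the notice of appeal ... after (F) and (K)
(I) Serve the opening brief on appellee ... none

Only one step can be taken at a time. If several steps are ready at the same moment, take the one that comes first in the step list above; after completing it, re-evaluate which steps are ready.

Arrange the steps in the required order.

(L) (D) (K) (H) (I) (G) (F) (B) (A) (E) (J) (C)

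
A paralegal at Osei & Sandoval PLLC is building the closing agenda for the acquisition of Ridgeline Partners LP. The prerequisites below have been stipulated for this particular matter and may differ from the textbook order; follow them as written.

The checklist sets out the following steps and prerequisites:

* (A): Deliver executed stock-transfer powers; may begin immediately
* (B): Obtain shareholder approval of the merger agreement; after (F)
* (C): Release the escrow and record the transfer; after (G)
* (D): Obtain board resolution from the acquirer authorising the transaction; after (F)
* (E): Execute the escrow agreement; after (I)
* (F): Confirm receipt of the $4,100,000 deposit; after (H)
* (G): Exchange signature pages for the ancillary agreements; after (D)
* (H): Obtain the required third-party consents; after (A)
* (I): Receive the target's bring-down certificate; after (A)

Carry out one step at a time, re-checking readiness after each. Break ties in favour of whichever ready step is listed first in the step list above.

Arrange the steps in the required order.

(A), (H), (F), (B), (D), (G), (C), (I), (E)

(A) has no prerequisites → (A) first.
(H) and (I) are both available; (H) is listed earlier → (H).
Ready: (F) and (I). (F) is listed earlier → (F).
Ready: (B), (D) and (I). (B) is listed earlier → (B).
Ready: (D) and (I). (D) is listed earlier → (D).
(G) and (I) are both available; (G) is listed earlier → (G).
Now (C) and (I) have their prerequisites met. (C) is listed earlier, so (C) next.
(I) is the only step now ready → (I).
(E) needed (I), now all done → (E).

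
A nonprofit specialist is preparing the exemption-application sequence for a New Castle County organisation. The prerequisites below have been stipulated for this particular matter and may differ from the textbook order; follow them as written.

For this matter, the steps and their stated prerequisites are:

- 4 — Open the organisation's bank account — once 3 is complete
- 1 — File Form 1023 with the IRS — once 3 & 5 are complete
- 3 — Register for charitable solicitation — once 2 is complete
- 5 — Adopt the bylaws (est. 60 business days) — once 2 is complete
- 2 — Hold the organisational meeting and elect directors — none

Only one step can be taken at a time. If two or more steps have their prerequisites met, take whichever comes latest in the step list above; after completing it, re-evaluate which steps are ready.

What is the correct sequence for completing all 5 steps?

2, 5, 3, 1, 4

2 is the only step with nothing outstanding, so it goes first.
Ready: 5 and 3. 5 is listed later → 5.
That leaves 3 as the only ready step → 3.
Now 1 and 4 have their prerequisites met. 1 is listed later, so 1 next.
4 needed 3, now all done → 4.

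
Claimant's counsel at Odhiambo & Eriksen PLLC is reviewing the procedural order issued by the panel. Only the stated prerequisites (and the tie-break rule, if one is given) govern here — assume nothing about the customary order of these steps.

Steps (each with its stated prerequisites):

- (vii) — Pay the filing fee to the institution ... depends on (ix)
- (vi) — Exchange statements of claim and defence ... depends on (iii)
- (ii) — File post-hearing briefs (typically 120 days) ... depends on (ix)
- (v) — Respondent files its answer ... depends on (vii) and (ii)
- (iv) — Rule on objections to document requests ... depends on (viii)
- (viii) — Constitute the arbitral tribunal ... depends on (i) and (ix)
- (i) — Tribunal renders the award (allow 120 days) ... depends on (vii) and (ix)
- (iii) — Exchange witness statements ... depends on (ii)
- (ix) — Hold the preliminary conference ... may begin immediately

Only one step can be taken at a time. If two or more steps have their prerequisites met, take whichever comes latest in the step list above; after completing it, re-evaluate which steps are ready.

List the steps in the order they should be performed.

(ix), (ii), (iii), (vi), (vii), (i), (viii), (iv), (v)

(ix) has no prerequisites → (ix) first.
Now (ii) and (vii) have their prerequisites met. (ii) is listed later, so (ii) next.
Now (iii) and (vii) have their prerequisites met. (iii) is listed later, so (iii) next.
(vi) now also ready, so the ready set is {(vi), (vii)}; (vi) is listed later → (vi).
(vii) needed (ix), now all done → (vii).
(i) and (v) are both available; (i) is listed later → (i).
(viii) now also ready, so the ready set is {(viii), (v)}; (viii) is listed later → (viii).
(iv) now also ready, so the ready set is {(iv), (v)}; (iv) is listed later → (iv).
That leaves (v) as the only ready step → (v).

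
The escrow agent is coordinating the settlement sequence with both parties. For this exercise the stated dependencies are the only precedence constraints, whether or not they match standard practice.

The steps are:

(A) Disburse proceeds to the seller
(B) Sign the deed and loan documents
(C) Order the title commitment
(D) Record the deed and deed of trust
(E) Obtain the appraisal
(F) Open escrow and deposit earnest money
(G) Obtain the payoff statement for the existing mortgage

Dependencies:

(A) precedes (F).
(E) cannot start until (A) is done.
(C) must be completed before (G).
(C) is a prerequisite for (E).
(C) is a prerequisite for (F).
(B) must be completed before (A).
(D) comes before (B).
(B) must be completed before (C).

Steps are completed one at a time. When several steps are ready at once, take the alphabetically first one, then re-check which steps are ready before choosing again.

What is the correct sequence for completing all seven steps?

(D) → (B) → (A) → (C) → (E) → (F) → (G)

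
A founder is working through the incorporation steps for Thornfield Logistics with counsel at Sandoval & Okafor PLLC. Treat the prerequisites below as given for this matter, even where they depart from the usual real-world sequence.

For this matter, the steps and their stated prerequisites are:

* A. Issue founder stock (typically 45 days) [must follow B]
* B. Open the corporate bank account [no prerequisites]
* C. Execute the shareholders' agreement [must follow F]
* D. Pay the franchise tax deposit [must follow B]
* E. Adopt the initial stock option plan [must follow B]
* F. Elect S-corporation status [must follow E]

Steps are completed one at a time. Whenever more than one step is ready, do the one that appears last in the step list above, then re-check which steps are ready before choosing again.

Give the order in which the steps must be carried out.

Only B has no prerequisites, so it is first.
Ready: E, D and A. E is listed later → E.
F now also ready, so the ready set is {F, D, A}; F is listed later → F.
C now also ready, so the ready set is {D, C, A}; D is listed later → D.
Ready: C and A. C is listed later → C.
Next only A has its prerequisites met → A.

B → E → F → D → C → A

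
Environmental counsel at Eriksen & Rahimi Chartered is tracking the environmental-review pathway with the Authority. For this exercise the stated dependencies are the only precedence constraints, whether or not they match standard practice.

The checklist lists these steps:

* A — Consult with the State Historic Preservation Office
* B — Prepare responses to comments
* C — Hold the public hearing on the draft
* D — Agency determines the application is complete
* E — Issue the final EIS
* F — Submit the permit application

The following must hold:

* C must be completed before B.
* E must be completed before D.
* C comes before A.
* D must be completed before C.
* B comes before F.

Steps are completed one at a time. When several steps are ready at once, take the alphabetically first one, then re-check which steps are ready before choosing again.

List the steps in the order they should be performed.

E, D, C, A, B, F

E has no prerequisites → E first.
D is the only step now ready → D.
That leaves C as the only ready step → C.
Ready: A and B. A has the earlier label → A.
B needed C, now all done → B.
That leaves F as the only ready step → F.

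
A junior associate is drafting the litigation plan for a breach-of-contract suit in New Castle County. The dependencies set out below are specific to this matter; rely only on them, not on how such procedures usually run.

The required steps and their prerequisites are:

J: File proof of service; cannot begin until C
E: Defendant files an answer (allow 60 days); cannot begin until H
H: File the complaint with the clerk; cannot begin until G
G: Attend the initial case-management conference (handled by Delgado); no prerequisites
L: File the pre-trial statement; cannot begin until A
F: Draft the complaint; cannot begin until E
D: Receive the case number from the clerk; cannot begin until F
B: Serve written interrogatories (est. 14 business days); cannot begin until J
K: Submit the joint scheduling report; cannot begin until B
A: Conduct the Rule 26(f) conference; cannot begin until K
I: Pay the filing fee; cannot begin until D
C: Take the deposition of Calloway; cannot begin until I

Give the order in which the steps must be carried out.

G H E F D I C J B K A L

Only G has no prerequisites, so it is first.
H needed G, now all done → H.
E needed H, now all done → E.
F needed E, now all done → F.
D is the only step now ready → D.
That leaves I as the only ready step → I.
That leaves C as the only ready step → C.
J needed C, now all done → J.
B needed J, now all done → B.
That leaves K as the only ready step → K.
Next only A has its prerequisites met → A.
That leaves L as the only ready step → L.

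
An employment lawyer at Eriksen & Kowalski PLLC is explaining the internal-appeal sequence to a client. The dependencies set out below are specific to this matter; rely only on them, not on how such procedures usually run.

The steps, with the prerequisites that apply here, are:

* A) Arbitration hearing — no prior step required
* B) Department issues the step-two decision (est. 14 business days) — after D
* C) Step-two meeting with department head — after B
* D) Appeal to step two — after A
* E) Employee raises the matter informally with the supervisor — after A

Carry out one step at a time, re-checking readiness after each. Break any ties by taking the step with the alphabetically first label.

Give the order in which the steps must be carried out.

A is the only step with nothing outstanding, so it goes first.
Now D and E have their prerequisites met. D has the earlier label, so D next.
B and E are both available; B has the earlier label → B.
Ready: C and E. C has the earlier label → C.
E needed A, now all done → E.

A, D, B, C, E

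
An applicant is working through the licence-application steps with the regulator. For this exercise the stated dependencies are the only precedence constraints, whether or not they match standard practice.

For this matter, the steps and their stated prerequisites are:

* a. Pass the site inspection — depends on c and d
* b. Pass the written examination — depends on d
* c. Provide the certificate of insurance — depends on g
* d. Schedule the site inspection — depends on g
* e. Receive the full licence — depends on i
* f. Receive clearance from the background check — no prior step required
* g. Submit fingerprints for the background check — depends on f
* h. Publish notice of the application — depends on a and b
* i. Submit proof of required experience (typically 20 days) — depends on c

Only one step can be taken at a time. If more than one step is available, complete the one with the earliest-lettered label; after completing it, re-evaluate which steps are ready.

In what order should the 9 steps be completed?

f is the only step with nothing outstanding, so it goes first.
Next only g has its prerequisites met → g.
Ready: c and d. c has the earlier label → c.
i now also ready, so the ready set is {d, i}; d has the earlier label → d.
Now a, b and i have their prerequisites met. a has the earlier label, so a next.
Ready: b and i. b has the earlier label → b.
h now also ready, so the ready set is {h, i}; h has the earlier label → h.
i needed c, now all done → i.
e needed i, now all done → e.

f, g, c, d, a, b, h, i, e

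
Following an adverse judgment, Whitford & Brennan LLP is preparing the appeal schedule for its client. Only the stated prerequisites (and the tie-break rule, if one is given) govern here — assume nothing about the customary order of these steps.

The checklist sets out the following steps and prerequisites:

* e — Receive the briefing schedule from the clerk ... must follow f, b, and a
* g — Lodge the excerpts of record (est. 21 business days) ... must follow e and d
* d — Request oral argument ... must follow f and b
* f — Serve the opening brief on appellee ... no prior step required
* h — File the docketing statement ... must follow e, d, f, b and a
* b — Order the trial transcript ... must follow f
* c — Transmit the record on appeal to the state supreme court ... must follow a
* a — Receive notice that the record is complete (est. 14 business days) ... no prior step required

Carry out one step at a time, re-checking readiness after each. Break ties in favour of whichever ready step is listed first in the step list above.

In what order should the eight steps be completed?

f and a have no prerequisites; f is listed earlier, so f is first.
Ready: b and a. b is listed earlier → b.
d now also ready, so the ready set is {d, a}; d is listed earlier → d.
That leaves a as the only ready step → a.
Now e and c have their prerequisites met. e is listed earlier, so e next.
g and h now also ready, so the ready set is {g, h, c}; g is listed earlier → g.
h and c are both available; h is listed earlier → h.
c needed a, now all done → c.

f, b, d, a, e, g, h, c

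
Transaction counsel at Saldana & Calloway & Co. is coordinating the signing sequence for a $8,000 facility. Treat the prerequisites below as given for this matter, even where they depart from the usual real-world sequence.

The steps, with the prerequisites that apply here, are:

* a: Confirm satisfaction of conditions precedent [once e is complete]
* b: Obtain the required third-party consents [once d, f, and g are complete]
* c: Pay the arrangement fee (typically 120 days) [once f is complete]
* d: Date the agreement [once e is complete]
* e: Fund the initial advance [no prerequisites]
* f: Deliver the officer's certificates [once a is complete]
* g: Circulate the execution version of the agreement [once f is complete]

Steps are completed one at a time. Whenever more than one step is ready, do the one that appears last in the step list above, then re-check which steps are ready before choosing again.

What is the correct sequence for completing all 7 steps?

Only e has no prerequisites, so it is first.
Now d and a have their prerequisites met. d is listed later, so d next.
That leaves a as the only ready step → a.
f needed a, now all done → f.
Now g and c have their prerequisites met. g is listed later, so g next.
Now c and b have their prerequisites met. c is listed later, so c next.
That leaves b as the only ready step → b.

e, d, a, f, g, c, b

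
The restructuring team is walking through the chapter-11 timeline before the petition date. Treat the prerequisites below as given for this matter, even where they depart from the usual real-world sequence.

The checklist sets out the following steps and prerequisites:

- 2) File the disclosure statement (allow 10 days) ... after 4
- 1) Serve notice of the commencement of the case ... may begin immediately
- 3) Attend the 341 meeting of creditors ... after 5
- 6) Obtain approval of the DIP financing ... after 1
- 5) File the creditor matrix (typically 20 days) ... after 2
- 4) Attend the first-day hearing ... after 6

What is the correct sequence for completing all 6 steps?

1 has no prerequisites → 1 first.
Next only 6 has its prerequisites met → 6.
4 needed 6, now all done → 4.
2 is the only step now ready → 2.
5 needed 2, now all done → 5.
3 is the only step now ready → 3.

1, 6, 4, 2, 5, 3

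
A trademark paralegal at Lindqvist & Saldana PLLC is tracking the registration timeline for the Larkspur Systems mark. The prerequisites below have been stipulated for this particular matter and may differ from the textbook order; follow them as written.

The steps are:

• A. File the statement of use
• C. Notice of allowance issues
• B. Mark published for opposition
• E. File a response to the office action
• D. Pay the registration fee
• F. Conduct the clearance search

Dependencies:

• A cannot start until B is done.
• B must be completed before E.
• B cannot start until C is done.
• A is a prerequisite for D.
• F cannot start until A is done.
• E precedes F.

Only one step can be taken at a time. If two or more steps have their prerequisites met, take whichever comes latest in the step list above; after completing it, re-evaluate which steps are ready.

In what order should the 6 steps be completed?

C, B, E, A, F, D

Only C has no prerequisites, so it is first.
That leaves B as the only ready step → B.
E and A are both available; E is listed later → E.
That leaves A as the only ready step → A.
F and D are both available; F is listed later → F.
D is the only step now ready → D.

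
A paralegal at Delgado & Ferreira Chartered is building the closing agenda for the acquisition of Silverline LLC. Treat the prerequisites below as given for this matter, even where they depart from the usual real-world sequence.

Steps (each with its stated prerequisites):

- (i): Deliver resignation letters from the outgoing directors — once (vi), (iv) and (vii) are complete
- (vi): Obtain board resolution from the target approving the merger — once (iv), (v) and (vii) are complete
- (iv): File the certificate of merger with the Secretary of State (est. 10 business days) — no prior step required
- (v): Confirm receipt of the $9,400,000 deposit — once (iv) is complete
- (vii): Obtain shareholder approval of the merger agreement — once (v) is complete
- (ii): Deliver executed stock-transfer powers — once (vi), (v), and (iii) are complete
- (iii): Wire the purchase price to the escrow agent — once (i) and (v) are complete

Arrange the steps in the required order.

(iv) has no prerequisites → (iv) first.
That leaves (v) as the only ready step → (v).
That leaves (vii) as the only ready step → (vii).
Next only (vi) has its prerequisites met → (vi).
(i) needed (vi), (iv) and (vii), now all done → (i).
Next only (iii) has its prerequisites met → (iii).
(ii) needed (vi), (v) and (iii), now all done → (ii).

(iv) → (v) → (vii) → (vi) → (i) → (iii) → (ii)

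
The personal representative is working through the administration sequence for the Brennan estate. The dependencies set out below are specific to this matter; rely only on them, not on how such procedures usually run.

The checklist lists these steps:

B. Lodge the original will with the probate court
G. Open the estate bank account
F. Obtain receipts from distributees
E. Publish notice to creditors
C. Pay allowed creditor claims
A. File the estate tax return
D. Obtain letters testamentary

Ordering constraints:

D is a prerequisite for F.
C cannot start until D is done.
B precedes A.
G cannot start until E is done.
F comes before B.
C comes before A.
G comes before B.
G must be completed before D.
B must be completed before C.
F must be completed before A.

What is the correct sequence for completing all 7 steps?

E, G, D, F, B, C, A

E is the only step with nothing outstanding, so it goes first.
G needed E, now all done → G.
D needed G, now all done → D.
That leaves F as the only ready step → F.
Next only B has its prerequisites met → B.
That leaves C as the only ready step → C.
Next only A has its prerequisites met → A.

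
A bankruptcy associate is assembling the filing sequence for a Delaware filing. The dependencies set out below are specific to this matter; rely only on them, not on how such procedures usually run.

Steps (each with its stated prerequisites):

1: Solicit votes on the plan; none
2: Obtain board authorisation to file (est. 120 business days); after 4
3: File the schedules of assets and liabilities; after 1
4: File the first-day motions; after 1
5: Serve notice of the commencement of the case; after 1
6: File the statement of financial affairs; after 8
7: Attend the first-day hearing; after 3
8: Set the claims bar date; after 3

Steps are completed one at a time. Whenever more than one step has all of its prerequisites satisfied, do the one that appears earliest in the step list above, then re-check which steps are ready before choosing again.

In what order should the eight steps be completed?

1 has no prerequisites → 1 first.
3, 4 and 5 are all available; 3 is listed earlier → 3.
7 and 8 now also ready, so the ready set is {4, 5, 7, 8}; 4 is listed earlier → 4.
Ready: 2, 5, 7 and 8. 2 is listed earlier → 2.
Ready: 5, 7 and 8. 5 is listed earlier → 5.
Now 7 and 8 have their prerequisites met. 7 is listed earlier, so 7 next.
That leaves 8 as the only ready step → 8.
6 is the only step now ready → 6.

1 3 4 2 5 7 8 6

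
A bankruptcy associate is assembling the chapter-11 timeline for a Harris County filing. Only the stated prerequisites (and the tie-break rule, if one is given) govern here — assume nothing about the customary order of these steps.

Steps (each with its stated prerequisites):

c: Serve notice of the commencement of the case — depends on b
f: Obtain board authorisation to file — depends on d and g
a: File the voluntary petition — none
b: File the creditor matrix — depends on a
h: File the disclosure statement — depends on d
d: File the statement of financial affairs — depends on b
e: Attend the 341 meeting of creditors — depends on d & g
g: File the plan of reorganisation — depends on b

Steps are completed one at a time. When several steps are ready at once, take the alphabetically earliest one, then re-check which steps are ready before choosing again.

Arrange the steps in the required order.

a b c d g e f h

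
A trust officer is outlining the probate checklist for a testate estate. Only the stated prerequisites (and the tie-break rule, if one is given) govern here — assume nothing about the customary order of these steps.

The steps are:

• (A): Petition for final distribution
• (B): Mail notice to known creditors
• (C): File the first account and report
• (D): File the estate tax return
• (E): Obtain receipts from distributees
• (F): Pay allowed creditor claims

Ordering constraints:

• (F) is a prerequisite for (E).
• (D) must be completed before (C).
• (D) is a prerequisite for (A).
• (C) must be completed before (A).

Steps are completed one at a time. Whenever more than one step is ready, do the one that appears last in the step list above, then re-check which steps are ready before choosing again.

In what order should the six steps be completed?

(F) (E) (D) (C) (B) (A)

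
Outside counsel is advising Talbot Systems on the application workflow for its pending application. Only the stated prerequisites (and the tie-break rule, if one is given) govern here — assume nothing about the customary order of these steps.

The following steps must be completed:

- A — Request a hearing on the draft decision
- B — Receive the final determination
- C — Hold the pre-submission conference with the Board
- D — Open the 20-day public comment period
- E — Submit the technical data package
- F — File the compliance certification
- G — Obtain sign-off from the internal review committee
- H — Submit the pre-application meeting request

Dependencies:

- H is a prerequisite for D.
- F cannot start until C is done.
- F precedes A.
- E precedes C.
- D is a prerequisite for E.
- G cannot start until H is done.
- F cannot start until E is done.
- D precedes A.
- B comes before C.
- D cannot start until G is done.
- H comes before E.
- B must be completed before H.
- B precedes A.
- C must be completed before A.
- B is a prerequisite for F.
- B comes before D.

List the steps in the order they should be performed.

B → H → G → D → E → C → F → A

B is the only step with nothing outstanding, so it goes first.
H needed B, now all done → H.
G needed H, now all done → G.
D is the only step now ready → D.
Next only E has its prerequisites met → E.
C needed B and E, now all done → C.
F needed B, C and E, now all done → F.
A needed B, C, D and F, now all done → A.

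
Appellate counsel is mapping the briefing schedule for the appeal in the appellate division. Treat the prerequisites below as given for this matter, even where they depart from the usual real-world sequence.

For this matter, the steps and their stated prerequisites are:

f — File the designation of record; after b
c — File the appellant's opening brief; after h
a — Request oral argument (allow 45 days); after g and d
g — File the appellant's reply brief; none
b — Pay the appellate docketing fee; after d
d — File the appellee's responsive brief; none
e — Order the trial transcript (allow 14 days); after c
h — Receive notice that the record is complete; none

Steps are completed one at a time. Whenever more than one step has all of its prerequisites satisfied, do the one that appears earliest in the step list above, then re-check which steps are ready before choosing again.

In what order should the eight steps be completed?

g, d and h have no prerequisites; g is listed earlier, so g is first.
Now d and h have their prerequisites met. d is listed earlier, so d next.
Now a, b and h have their prerequisites met. a is listed earlier, so a next.
Ready: b and h. b is listed earlier → b.
Ready: f and h. f is listed earlier → f.
That leaves h as the only ready step → h.
That leaves c as the only ready step → c.
That leaves e as the only ready step → e.

g → d → a → b → f → h → c → e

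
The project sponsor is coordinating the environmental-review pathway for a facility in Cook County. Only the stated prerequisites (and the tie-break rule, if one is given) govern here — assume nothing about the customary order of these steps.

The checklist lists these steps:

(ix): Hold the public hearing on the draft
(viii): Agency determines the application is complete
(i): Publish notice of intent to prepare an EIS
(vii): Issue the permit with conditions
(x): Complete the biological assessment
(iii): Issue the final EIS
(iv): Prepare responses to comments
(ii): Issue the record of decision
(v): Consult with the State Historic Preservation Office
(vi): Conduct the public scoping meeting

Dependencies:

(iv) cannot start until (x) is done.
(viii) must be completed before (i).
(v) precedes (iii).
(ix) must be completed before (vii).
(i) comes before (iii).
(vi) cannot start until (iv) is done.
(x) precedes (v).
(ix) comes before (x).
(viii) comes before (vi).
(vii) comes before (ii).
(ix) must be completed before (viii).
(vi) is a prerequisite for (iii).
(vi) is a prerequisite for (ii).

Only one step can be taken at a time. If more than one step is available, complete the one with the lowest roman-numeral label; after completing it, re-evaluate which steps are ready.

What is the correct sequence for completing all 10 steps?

(ix), (vii), (viii), (i), (x), (iv), (v), (vi), (ii), (iii)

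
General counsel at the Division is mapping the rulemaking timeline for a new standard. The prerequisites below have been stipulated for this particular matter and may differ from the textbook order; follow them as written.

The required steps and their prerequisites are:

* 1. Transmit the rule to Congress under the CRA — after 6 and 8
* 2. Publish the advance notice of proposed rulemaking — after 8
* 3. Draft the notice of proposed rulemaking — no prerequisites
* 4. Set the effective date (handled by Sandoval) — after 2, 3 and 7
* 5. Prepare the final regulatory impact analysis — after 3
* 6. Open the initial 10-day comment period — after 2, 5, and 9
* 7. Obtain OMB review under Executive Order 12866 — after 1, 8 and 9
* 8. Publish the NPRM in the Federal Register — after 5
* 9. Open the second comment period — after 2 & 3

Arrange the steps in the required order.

3 has no prerequisites → 3 first.
5 needed 3, now all done → 5.
That leaves 8 as the only ready step → 8.
2 needed 8, now all done → 2.
That leaves 9 as the only ready step → 9.
That leaves 6 as the only ready step → 6.
1 needed 6 and 8, now all done → 1.
That leaves 7 as the only ready step → 7.
4 is the only step now ready → 4.

3 → 5 → 8 → 2 → 9 → 6 → 1 → 7 → 4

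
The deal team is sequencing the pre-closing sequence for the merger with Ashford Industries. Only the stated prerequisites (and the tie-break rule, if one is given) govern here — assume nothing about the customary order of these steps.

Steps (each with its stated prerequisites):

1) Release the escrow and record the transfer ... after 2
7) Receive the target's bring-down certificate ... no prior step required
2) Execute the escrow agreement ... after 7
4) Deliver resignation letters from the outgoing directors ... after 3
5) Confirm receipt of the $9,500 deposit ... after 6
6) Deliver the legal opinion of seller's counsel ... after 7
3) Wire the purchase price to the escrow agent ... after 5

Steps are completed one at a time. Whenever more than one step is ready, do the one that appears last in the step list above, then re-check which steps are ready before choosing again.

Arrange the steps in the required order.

7 is the only step with nothing outstanding, so it goes first.
6 and 2 are both available; 6 is listed later → 6.
Now 5 and 2 have their prerequisites met. 5 is listed later, so 5 next.
3 and 2 are both available; 3 is listed later → 3.
Ready: 4 and 2. 4 is listed later → 4.
2 is the only step now ready → 2.
1 is the only step now ready → 1.

7, 6, 5, 3, 4, 2, 1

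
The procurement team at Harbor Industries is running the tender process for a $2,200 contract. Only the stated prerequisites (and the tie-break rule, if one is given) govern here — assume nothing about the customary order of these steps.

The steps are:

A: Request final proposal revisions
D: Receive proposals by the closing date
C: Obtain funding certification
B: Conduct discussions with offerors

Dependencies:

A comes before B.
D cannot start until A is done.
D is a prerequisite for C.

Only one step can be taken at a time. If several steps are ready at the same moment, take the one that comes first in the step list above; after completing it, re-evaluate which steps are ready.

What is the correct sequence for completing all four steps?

A, D, C, B

Only A has no prerequisites, so it is first.
D and B are both available; D is listed earlier → D.
Ready: C and B. C is listed earlier → C.
B needed A, now all done → B.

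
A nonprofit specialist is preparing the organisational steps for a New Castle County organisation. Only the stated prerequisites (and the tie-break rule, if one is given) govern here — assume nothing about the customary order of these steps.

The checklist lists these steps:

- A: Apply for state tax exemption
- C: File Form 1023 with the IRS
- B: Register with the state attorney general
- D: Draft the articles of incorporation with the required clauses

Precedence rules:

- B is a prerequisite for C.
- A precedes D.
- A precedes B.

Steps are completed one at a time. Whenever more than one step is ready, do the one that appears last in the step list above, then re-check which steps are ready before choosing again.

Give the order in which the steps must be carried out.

A, D, B, C

A has no prerequisites → A first.
D and B are both available; D is listed later → D.
B needed A, now all done → B.
That leaves C as the only ready step → C.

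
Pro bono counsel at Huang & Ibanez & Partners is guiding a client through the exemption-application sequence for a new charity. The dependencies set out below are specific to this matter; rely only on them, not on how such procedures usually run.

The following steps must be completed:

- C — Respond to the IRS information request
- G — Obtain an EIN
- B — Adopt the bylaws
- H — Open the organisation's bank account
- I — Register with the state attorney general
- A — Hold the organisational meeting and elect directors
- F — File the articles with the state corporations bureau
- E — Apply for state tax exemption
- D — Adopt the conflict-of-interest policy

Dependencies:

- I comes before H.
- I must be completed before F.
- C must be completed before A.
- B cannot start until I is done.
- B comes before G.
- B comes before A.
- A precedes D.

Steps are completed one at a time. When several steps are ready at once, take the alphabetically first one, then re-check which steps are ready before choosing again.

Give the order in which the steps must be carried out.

C, E, I, B, A, D, F, G, H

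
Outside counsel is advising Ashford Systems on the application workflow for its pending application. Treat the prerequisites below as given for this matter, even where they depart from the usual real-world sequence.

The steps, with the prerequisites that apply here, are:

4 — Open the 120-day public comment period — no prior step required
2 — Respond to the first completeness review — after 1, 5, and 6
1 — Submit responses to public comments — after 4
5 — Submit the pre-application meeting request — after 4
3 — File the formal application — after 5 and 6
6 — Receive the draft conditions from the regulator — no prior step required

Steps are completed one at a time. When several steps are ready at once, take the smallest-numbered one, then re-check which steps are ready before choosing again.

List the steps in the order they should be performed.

4, 1, 5, 6, 2, 3

4 and 6 have no prerequisites; 4 has the earlier label, so 4 is first.
1 and 5 now also ready, so the ready set is {1, 5, 6}; 1 has the earlier label → 1.
Ready: 5 and 6. 5 has the earlier label → 5.
Next only 6 has its prerequisites met → 6.
Ready: 2 and 3. 2 has the earlier label → 2.
3 is the only step now ready → 3.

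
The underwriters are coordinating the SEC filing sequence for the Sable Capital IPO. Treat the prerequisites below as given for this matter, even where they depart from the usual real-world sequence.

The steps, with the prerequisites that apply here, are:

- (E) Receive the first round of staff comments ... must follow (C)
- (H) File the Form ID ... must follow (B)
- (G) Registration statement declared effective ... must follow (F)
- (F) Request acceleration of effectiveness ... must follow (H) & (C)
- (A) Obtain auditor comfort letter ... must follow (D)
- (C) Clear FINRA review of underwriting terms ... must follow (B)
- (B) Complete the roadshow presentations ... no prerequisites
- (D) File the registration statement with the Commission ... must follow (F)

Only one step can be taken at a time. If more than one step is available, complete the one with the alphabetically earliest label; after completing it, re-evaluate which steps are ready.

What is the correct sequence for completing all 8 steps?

(B) is the only step with nothing outstanding, so it goes first.
(C) and (H) are both available; (C) has the earlier label → (C).
(E) and (H) are both available; (E) has the earlier label → (E).
(H) needed (B), now all done → (H).
That leaves (F) as the only ready step → (F).
Ready: (D) and (G). (D) has the earlier label → (D).
Now (A) and (G) have their prerequisites met. (A) has the earlier label, so (A) next.
That leaves (G) as the only ready step → (G).

(B), (C), (E), (H), (F), (D), (A), (G)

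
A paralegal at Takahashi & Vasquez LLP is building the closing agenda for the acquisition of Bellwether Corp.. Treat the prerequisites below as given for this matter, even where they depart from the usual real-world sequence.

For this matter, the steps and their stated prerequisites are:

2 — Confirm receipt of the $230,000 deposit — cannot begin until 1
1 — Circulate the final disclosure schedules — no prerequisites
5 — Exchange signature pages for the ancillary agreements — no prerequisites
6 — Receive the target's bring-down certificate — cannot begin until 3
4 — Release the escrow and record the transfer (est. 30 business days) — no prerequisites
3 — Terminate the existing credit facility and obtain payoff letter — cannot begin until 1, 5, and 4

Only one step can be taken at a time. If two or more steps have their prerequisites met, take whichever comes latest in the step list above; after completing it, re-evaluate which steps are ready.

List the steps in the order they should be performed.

4, 5, 1, 3, 6, 2

4, 5 and 1 have no prerequisites; 4 is listed later, so 4 is first.
5 and 1 are both available; 5 is listed later → 5.
Next only 1 has its prerequisites met → 1.
Now 3 and 2 have their prerequisites met. 3 is listed later, so 3 next.
Ready: 6 and 2. 6 is listed later → 6.
That leaves 2 as the only ready step → 2.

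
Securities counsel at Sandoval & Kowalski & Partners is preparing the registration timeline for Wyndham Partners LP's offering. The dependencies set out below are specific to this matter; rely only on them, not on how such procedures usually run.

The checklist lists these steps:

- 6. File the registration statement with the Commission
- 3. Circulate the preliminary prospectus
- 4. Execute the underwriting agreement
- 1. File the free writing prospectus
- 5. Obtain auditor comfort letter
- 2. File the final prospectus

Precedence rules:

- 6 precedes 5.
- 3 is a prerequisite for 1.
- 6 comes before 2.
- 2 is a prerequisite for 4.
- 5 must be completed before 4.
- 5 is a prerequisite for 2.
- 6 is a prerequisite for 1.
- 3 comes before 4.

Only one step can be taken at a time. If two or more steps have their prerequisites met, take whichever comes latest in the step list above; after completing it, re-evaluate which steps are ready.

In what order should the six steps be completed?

3, 6, 5, 2, 1, 4

3 and 6 have no prerequisites; 3 is listed later, so 3 is first.
Next only 6 has its prerequisites met → 6.
Ready: 5 and 1. 5 is listed later → 5.
2 now also ready, so the ready set is {2, 1}; 2 is listed later → 2.
Now 1 and 4 have their prerequisites met. 1 is listed later, so 1 next.
4 is the only step now ready → 4.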